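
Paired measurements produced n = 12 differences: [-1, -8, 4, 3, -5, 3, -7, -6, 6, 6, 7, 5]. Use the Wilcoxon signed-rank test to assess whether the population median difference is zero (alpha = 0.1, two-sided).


Step 1: Drop any zero differences (none here) and take |d_i|.
|d| = [1, 8, 4, 3, 5, 3, 7, 6, 6, 6, 7, 5]
Step 2: Midrank |d_i| (ties get averaged ranks).
ranks: |1|->1, |8|->12, |4|->4, |3|->2.5, |5|->5.5, |3|->2.5, |7|->10.5, |6|->8, |6|->8, |6|->8, |7|->10.5, |5|->5.5
Step 3: Attach original signs; sum ranks with positive sign and with negative sign.
W+ = 4 + 2.5 + 2.5 + 8 + 8 + 10.5 + 5.5 = 41
W- = 1 + 12 + 5.5 + 10.5 + 8 = 37
(Check: W+ + W- = 78 should equal n(n+1)/2 = 78.)
Step 4: Test statistic W = min(W+, W-) = 37.
Step 5: Ties in |d|, so use the tie-corrected normal approximation.
        E[W] = n(n+1)/4 = 12*13/4 = 39.
        Tie groups: |d|=3 (t=2), |d|=5 (t=2), |d|=6 (t=3), |d|=7 (t=2); sum(t^3 - t) = 42.
        Var[W] = n(n+1)(2n+1)/24 - sum(t^3-t)/48 = 3900/24 - 42/48 = 161.625.
        z = (W - E[W]) / sqrt(Var[W]) = (37 - 39) / 12.7132 = -0.1573.
        Two-sided p = 2*Phi(z) = 0.874995.
Step 6: alpha = 0.1. fail to reject H0.

W+ = 41, W- = 37, W = min = 37, p = 0.874995, fail to reject H0.


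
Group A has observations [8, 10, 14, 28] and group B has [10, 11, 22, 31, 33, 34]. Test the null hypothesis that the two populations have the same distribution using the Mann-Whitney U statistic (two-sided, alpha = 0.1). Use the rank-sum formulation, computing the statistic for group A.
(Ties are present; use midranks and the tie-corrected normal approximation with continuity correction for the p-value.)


Step 1: Combine and sort all 10 observations; assign midranks.
sorted (value, group): (8,X), (10,X), (10,Y), (11,Y), (14,X), (22,Y), (28,X), (31,Y), (33,Y), (34,Y)
ranks: 8->1, 10->2.5, 10->2.5, 11->4, 14->5, 22->6, 28->7, 31->8, 33->9, 34->10
Step 2: Rank sum for X: R1 = 1 + 2.5 + 5 + 7 = 15.5.
Step 3: U_X = R1 - n1(n1+1)/2 = 15.5 - 4*5/2 = 15.5 - 10 = 5.5.
       U_Y = n1*n2 - U_X = 24 - 5.5 = 18.5.
Step 4: Ties are present, so use the tie-corrected normal approximation (with continuity correction) for the p-value.
Step 5: p-value = 0.199458; compare to alpha = 0.1. fail to reject H0.

U_X = 5.5, p = 0.199458, fail to reject H0 at alpha = 0.1.


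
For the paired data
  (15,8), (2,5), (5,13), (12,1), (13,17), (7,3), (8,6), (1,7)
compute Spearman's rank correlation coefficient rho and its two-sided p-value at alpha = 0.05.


Step 1: Rank x and y separately (midranks; no ties here).
rank(x): 15->8, 2->2, 5->3, 12->6, 13->7, 7->4, 8->5, 1->1
rank(y): 8->6, 5->3, 13->7, 1->1, 17->8, 3->2, 6->4, 7->5
Step 2: d_i = R_x(i) - R_y(i); compute d_i^2.
  (8-6)^2=4, (2-3)^2=1, (3-7)^2=16, (6-1)^2=25, (7-8)^2=1, (4-2)^2=4, (5-4)^2=1, (1-5)^2=16
sum(d^2) = 68.
Step 3: rho = 1 - 6*68 / (8*(8^2 - 1)) = 1 - 408/504 = 0.190476.
Step 4: Under H0, t = rho * sqrt((n-2)/(1-rho^2)) = 0.4753 ~ t(6).
Step 5: Two-sided p-value from the t-distribution with 6 df = 0.651401.
Step 6: alpha = 0.05. fail to reject H0.

rho = 0.1905, p = 0.651401, fail to reject H0 at alpha = 0.05.


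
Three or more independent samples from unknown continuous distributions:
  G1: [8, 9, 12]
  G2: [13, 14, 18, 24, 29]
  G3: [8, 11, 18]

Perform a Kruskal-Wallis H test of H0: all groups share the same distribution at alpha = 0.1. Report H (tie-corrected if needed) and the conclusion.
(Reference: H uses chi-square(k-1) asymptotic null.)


Step 1: Combine all N = 11 observations and assign midranks.
sorted (value, group, rank): (8,G1,1.5), (8,G3,1.5), (9,G1,3), (11,G3,4), (12,G1,5), (13,G2,6), (14,G2,7), (18,G2,8.5), (18,G3,8.5), (24,G2,10), (29,G2,11)
Step 2: Sum ranks within each group.
R_1 = 9.5 (n_1 = 3)
R_2 = 42.5 (n_2 = 5)
R_3 = 14 (n_3 = 3)
Step 3: H = 12/(N(N+1)) * sum(R_i^2/n_i) - 3(N+1)
     = 12/(11*12) * (9.5^2/3 + 42.5^2/5 + 14^2/3) - 3*12
     = 0.090909 * 456.667 - 36
     = 5.515152.
Step 4: Ties present; correction factor C = 1 - 12/(11^3 - 11) = 0.990909. Corrected H = 5.515152 / 0.990909 = 5.565749.
Step 5: Under H0, H ~ chi^2(2); p-value = 0.061860.
Step 6: alpha = 0.1. reject H0.

H = 5.5657, df = 2, p = 0.061860, reject H0.


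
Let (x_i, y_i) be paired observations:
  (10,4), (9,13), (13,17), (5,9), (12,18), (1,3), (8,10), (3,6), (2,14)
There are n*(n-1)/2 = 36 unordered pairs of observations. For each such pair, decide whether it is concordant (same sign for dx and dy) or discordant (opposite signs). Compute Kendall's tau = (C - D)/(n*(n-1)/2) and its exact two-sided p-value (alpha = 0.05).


Step 1: Enumerate the 36 unordered pairs (i,j) with i<j and classify each by sign(x_j-x_i) * sign(y_j-y_i).
  (1,2):dx=-1,dy=+9->D; (1,3):dx=+3,dy=+13->C; (1,4):dx=-5,dy=+5->D; (1,5):dx=+2,dy=+14->C
  (1,6):dx=-9,dy=-1->C; (1,7):dx=-2,dy=+6->D; (1,8):dx=-7,dy=+2->D; (1,9):dx=-8,dy=+10->D
  (2,3):dx=+4,dy=+4->C; (2,4):dx=-4,dy=-4->C; (2,5):dx=+3,dy=+5->C; (2,6):dx=-8,dy=-10->C
  (2,7):dx=-1,dy=-3->C; (2,8):dx=-6,dy=-7->C; (2,9):dx=-7,dy=+1->D; (3,4):dx=-8,dy=-8->C
  (3,5):dx=-1,dy=+1->D; (3,6):dx=-12,dy=-14->C; (3,7):dx=-5,dy=-7->C; (3,8):dx=-10,dy=-11->C
  (3,9):dx=-11,dy=-3->C; (4,5):dx=+7,dy=+9->C; (4,6):dx=-4,dy=-6->C; (4,7):dx=+3,dy=+1->C
  (4,8):dx=-2,dy=-3->C; (4,9):dx=-3,dy=+5->D; (5,6):dx=-11,dy=-15->C; (5,7):dx=-4,dy=-8->C
  (5,8):dx=-9,dy=-12->C; (5,9):dx=-10,dy=-4->C; (6,7):dx=+7,dy=+7->C; (6,8):dx=+2,dy=+3->C
  (6,9):dx=+1,dy=+11->C; (7,8):dx=-5,dy=-4->C; (7,9):dx=-6,dy=+4->D; (8,9):dx=-1,dy=+8->D
Step 2: C = 26, D = 10, total pairs = 36.
Step 3: tau = (C - D)/(n(n-1)/2) = (26 - 10)/36 = 0.444444.
Step 4: Exact two-sided p-value (enumerate n! = 362880 permutations of y under H0): p = 0.119439.
Step 5: alpha = 0.05. fail to reject H0.

tau_b = 0.4444 (C=26, D=10), p = 0.119439, fail to reject H0.


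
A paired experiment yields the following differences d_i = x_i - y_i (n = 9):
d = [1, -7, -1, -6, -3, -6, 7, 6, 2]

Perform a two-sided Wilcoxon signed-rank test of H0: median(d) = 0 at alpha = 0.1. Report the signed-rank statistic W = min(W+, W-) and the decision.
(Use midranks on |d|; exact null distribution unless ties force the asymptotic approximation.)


Step 1: Drop any zero differences (none here) and take |d_i|.
|d| = [1, 7, 1, 6, 3, 6, 7, 6, 2]
Step 2: Midrank |d_i| (ties get averaged ranks).
ranks: |1|->1.5, |7|->8.5, |1|->1.5, |6|->6, |3|->4, |6|->6, |7|->8.5, |6|->6, |2|->3
Step 3: Attach original signs; sum ranks with positive sign and with negative sign.
W+ = 1.5 + 8.5 + 6 + 3 = 19
W- = 8.5 + 1.5 + 6 + 4 + 6 = 26
(Check: W+ + W- = 45 should equal n(n+1)/2 = 45.)
Step 4: Test statistic W = min(W+, W-) = 19.
Step 5: Ties in |d|, so use the tie-corrected normal approximation.
        E[W] = n(n+1)/4 = 9*10/4 = 22.5.
        Tie groups: |d|=1 (t=2), |d|=6 (t=3), |d|=7 (t=2); sum(t^3 - t) = 36.
        Var[W] = n(n+1)(2n+1)/24 - sum(t^3-t)/48 = 1710/24 - 36/48 = 70.5.
        z = (W - E[W]) / sqrt(Var[W]) = (19 - 22.5) / 8.3964 = -0.4168.
        Two-sided p = 2*Phi(z) = 0.676793.
Step 6: alpha = 0.1. fail to reject H0.

W+ = 19, W- = 26, W = min = 19, p = 0.676793, fail to reject H0.


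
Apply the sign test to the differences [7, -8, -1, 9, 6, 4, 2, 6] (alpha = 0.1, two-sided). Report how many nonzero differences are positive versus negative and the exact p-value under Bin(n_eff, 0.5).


Step 1: Discard zero differences. Original n = 8; n_eff = number of nonzero differences = 8.
Nonzero differences (with sign): +7, -8, -1, +9, +6, +4, +2, +6
Step 2: Count signs: positive = 6, negative = 2.
Step 3: Under H0: P(positive) = 0.5, so the number of positives S ~ Bin(8, 0.5).
Step 4: Two-sided exact p-value = sum of Bin(8,0.5) probabilities at or below the observed probability = 0.289062.
Step 5: alpha = 0.1. fail to reject H0.

n_eff = 8, pos = 6, neg = 2, p = 0.289062, fail to reject H0.


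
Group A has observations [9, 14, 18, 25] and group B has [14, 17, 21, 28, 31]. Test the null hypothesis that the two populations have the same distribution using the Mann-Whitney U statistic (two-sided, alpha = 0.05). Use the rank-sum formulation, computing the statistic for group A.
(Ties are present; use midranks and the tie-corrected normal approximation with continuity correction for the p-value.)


Step 1: Combine and sort all 9 observations; assign midranks.
sorted (value, group): (9,X), (14,X), (14,Y), (17,Y), (18,X), (21,Y), (25,X), (28,Y), (31,Y)
ranks: 9->1, 14->2.5, 14->2.5, 17->4, 18->5, 21->6, 25->7, 28->8, 31->9
Step 2: Rank sum for X: R1 = 1 + 2.5 + 5 + 7 = 15.5.
Step 3: U_X = R1 - n1(n1+1)/2 = 15.5 - 4*5/2 = 15.5 - 10 = 5.5.
       U_Y = n1*n2 - U_X = 20 - 5.5 = 14.5.
Step 4: Ties are present, so use the tie-corrected normal approximation (with continuity correction) for the p-value.
Step 5: p-value = 0.325163; compare to alpha = 0.05. fail to reject H0.

U_X = 5.5, p = 0.325163, fail to reject H0 at alpha = 0.05.


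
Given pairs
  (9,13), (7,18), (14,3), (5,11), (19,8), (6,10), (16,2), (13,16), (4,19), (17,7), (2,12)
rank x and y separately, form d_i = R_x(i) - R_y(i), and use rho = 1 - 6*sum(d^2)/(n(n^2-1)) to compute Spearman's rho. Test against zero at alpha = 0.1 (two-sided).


Step 1: Rank x and y separately (midranks; no ties here).
rank(x): 9->6, 7->5, 14->8, 5->3, 19->11, 6->4, 16->9, 13->7, 4->2, 17->10, 2->1
rank(y): 13->8, 18->10, 3->2, 11->6, 8->4, 10->5, 2->1, 16->9, 19->11, 7->3, 12->7
Step 2: d_i = R_x(i) - R_y(i); compute d_i^2.
  (6-8)^2=4, (5-10)^2=25, (8-2)^2=36, (3-6)^2=9, (11-4)^2=49, (4-5)^2=1, (9-1)^2=64, (7-9)^2=4, (2-11)^2=81, (10-3)^2=49, (1-7)^2=36
sum(d^2) = 358.
Step 3: rho = 1 - 6*358 / (11*(11^2 - 1)) = 1 - 2148/1320 = -0.627273.
Step 4: Under H0, t = rho * sqrt((n-2)/(1-rho^2)) = -2.4163 ~ t(9).
Step 5: Two-sided p-value from the t-distribution with 9 df = 0.038845.
Step 6: alpha = 0.1. reject H0.

rho = -0.6273, p = 0.038845, reject H0 at alpha = 0.1.


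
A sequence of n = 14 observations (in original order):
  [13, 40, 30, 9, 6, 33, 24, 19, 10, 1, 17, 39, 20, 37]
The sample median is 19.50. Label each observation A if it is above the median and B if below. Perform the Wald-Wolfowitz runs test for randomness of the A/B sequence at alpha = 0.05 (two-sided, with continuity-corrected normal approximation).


Step 1: Compute median = 19.50; label A = above, B = below.
Labels in order: BAABBAABBBBAAA  (n_A = 7, n_B = 7)
Step 2: Count runs R = 6.
Step 3: Under H0 (random ordering), E[R] = 2*n_A*n_B/(n_A+n_B) + 1 = 2*7*7/14 + 1 = 8.0000.
        Var[R] = 2*n_A*n_B*(2*n_A*n_B - n_A - n_B) / ((n_A+n_B)^2 * (n_A+n_B-1)) = 8232/2548 = 3.2308.
        SD[R] = 1.7974.
Step 4: Continuity-corrected z = (R + 0.5 - E[R]) / SD[R] = (6 + 0.5 - 8.0000) / 1.7974 = -0.8345.
Step 5: Two-sided p-value via normal approximation = 2*(1 - Phi(|z|)) = 0.403986.
Step 6: alpha = 0.05. fail to reject H0.

R = 6, z = -0.8345, p = 0.403986, fail to reject H0.


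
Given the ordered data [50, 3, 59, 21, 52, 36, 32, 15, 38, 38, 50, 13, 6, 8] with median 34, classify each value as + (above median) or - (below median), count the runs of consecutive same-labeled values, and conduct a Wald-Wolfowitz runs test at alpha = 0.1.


Step 1: Compute median = 34; label A = above, B = below.
Labels in order: ABABAABBAAABBB  (n_A = 7, n_B = 7)
Step 2: Count runs R = 8.
Step 3: Under H0 (random ordering), E[R] = 2*n_A*n_B/(n_A+n_B) + 1 = 2*7*7/14 + 1 = 8.0000.
        Var[R] = 2*n_A*n_B*(2*n_A*n_B - n_A - n_B) / ((n_A+n_B)^2 * (n_A+n_B-1)) = 8232/2548 = 3.2308.
        SD[R] = 1.7974.
Step 4: R = E[R], so z = 0 with no continuity correction.
Step 5: Two-sided p-value via normal approximation = 2*(1 - Phi(|z|)) = 1.000000.
Step 6: alpha = 0.1. fail to reject H0.

R = 8, z = 0.0000, p = 1.000000, fail to reject H0.


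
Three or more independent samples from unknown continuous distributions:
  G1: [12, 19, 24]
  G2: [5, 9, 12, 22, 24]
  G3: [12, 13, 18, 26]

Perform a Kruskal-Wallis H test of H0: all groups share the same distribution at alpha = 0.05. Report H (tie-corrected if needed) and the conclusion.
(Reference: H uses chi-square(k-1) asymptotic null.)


Step 1: Combine all N = 12 observations and assign midranks.
sorted (value, group, rank): (5,G2,1), (9,G2,2), (12,G1,4), (12,G2,4), (12,G3,4), (13,G3,6), (18,G3,7), (19,G1,8), (22,G2,9), (24,G1,10.5), (24,G2,10.5), (26,G3,12)
Step 2: Sum ranks within each group.
R_1 = 22.5 (n_1 = 3)
R_2 = 26.5 (n_2 = 5)
R_3 = 29 (n_3 = 4)
Step 3: H = 12/(N(N+1)) * sum(R_i^2/n_i) - 3(N+1)
     = 12/(12*13) * (22.5^2/3 + 26.5^2/5 + 29^2/4) - 3*13
     = 0.076923 * 519.45 - 39
     = 0.957692.
Step 4: Ties present; correction factor C = 1 - 30/(12^3 - 12) = 0.982517. Corrected H = 0.957692 / 0.982517 = 0.974733.
Step 5: Under H0, H ~ chi^2(2); p-value = 0.614242.
Step 6: alpha = 0.05. fail to reject H0.

H = 0.9747, df = 2, p = 0.614242, fail to reject H0.


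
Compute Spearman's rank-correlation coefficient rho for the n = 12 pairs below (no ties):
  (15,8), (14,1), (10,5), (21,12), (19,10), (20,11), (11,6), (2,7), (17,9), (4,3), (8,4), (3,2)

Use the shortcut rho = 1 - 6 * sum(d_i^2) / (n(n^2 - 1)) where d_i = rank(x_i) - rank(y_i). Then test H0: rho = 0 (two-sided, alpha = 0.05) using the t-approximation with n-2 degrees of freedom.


Step 1: Rank x and y separately (midranks; no ties here).
rank(x): 15->8, 14->7, 10->5, 21->12, 19->10, 20->11, 11->6, 2->1, 17->9, 4->3, 8->4, 3->2
rank(y): 8->8, 1->1, 5->5, 12->12, 10->10, 11->11, 6->6, 7->7, 9->9, 3->3, 4->4, 2->2
Step 2: d_i = R_x(i) - R_y(i); compute d_i^2.
  (8-8)^2=0, (7-1)^2=36, (5-5)^2=0, (12-12)^2=0, (10-10)^2=0, (11-11)^2=0, (6-6)^2=0, (1-7)^2=36, (9-9)^2=0, (3-3)^2=0, (4-4)^2=0, (2-2)^2=0
sum(d^2) = 72.
Step 3: rho = 1 - 6*72 / (12*(12^2 - 1)) = 1 - 432/1716 = 0.748252.
Step 4: Under H0, t = rho * sqrt((n-2)/(1-rho^2)) = 3.5667 ~ t(10).
Step 5: Two-sided p-value from the t-distribution with 10 df = 0.005124.
Step 6: alpha = 0.05. reject H0.

rho = 0.7483, p = 0.005124, reject H0 at alpha = 0.05.


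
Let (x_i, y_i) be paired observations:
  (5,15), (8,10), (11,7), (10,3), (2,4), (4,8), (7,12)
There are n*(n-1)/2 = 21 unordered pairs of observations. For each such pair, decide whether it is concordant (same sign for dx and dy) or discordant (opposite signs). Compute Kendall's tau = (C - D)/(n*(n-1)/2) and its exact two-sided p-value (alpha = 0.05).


Step 1: Enumerate the 21 unordered pairs (i,j) with i<j and classify each by sign(x_j-x_i) * sign(y_j-y_i).
  (1,2):dx=+3,dy=-5->D; (1,3):dx=+6,dy=-8->D; (1,4):dx=+5,dy=-12->D; (1,5):dx=-3,dy=-11->C
  (1,6):dx=-1,dy=-7->C; (1,7):dx=+2,dy=-3->D; (2,3):dx=+3,dy=-3->D; (2,4):dx=+2,dy=-7->D
  (2,5):dx=-6,dy=-6->C; (2,6):dx=-4,dy=-2->C; (2,7):dx=-1,dy=+2->D; (3,4):dx=-1,dy=-4->C
  (3,5):dx=-9,dy=-3->C; (3,6):dx=-7,dy=+1->D; (3,7):dx=-4,dy=+5->D; (4,5):dx=-8,dy=+1->D
  (4,6):dx=-6,dy=+5->D; (4,7):dx=-3,dy=+9->D; (5,6):dx=+2,dy=+4->C; (5,7):dx=+5,dy=+8->C
  (6,7):dx=+3,dy=+4->C
Step 2: C = 9, D = 12, total pairs = 21.
Step 3: tau = (C - D)/(n(n-1)/2) = (9 - 12)/21 = -0.142857.
Step 4: Exact two-sided p-value (enumerate n! = 5040 permutations of y under H0): p = 0.772619.
Step 5: alpha = 0.05. fail to reject H0.

tau_b = -0.1429 (C=9, D=12), p = 0.772619, fail to reject H0.


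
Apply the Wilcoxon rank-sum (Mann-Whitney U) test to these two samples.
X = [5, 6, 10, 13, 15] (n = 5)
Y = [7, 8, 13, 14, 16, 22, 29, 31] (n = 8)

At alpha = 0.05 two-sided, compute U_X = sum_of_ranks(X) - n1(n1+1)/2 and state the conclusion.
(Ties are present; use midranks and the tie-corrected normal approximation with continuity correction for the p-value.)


Step 1: Combine and sort all 13 observations; assign midranks.
sorted (value, group): (5,X), (6,X), (7,Y), (8,Y), (10,X), (13,X), (13,Y), (14,Y), (15,X), (16,Y), (22,Y), (29,Y), (31,Y)
ranks: 5->1, 6->2, 7->3, 8->4, 10->5, 13->6.5, 13->6.5, 14->8, 15->9, 16->10, 22->11, 29->12, 31->13
Step 2: Rank sum for X: R1 = 1 + 2 + 5 + 6.5 + 9 = 23.5.
Step 3: U_X = R1 - n1(n1+1)/2 = 23.5 - 5*6/2 = 23.5 - 15 = 8.5.
       U_Y = n1*n2 - U_X = 40 - 8.5 = 31.5.
Step 4: Ties are present, so use the tie-corrected normal approximation (with continuity correction) for the p-value.
Step 5: p-value = 0.106864; compare to alpha = 0.05. fail to reject H0.

U_X = 8.5, p = 0.106864, fail to reject H0 at alpha = 0.05.


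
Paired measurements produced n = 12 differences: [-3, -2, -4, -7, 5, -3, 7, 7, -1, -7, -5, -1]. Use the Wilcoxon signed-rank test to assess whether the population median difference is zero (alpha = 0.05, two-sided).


Step 1: Drop any zero differences (none here) and take |d_i|.
|d| = [3, 2, 4, 7, 5, 3, 7, 7, 1, 7, 5, 1]
Step 2: Midrank |d_i| (ties get averaged ranks).
ranks: |3|->4.5, |2|->3, |4|->6, |7|->10.5, |5|->7.5, |3|->4.5, |7|->10.5, |7|->10.5, |1|->1.5, |7|->10.5, |5|->7.5, |1|->1.5
Step 3: Attach original signs; sum ranks with positive sign and with negative sign.
W+ = 7.5 + 10.5 + 10.5 = 28.5
W- = 4.5 + 3 + 6 + 10.5 + 4.5 + 1.5 + 10.5 + 7.5 + 1.5 = 49.5
(Check: W+ + W- = 78 should equal n(n+1)/2 = 78.)
Step 4: Test statistic W = min(W+, W-) = 28.5.
Step 5: Ties in |d|, so use the tie-corrected normal approximation.
        E[W] = n(n+1)/4 = 12*13/4 = 39.
        Tie groups: |d|=1 (t=2), |d|=3 (t=2), |d|=5 (t=2), |d|=7 (t=4); sum(t^3 - t) = 78.
        Var[W] = n(n+1)(2n+1)/24 - sum(t^3-t)/48 = 3900/24 - 78/48 = 160.875.
        z = (W - E[W]) / sqrt(Var[W]) = (28.5 - 39) / 12.6837 = -0.8278.
        Two-sided p = 2*Phi(z) = 0.407763.
Step 6: alpha = 0.05. fail to reject H0.

W+ = 28.5, W- = 49.5, W = min = 28.5, p = 0.407763, fail to reject H0.


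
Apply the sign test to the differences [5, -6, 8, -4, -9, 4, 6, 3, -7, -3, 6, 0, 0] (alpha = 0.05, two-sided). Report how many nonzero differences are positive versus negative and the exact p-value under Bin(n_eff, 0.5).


Step 1: Discard zero differences. Original n = 13; n_eff = number of nonzero differences = 11.
Nonzero differences (with sign): +5, -6, +8, -4, -9, +4, +6, +3, -7, -3, +6
Step 2: Count signs: positive = 6, negative = 5.
Step 3: Under H0: P(positive) = 0.5, so the number of positives S ~ Bin(11, 0.5).
Step 4: Two-sided exact p-value = sum of Bin(11,0.5) probabilities at or below the observed probability = 1.000000.
Step 5: alpha = 0.05. fail to reject H0.

n_eff = 11, pos = 6, neg = 5, p = 1.000000, fail to reject H0.


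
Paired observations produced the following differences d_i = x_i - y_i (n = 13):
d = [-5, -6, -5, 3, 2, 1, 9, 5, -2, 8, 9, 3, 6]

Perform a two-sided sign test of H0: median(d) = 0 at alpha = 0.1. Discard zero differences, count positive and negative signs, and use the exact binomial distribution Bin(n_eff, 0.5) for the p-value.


Step 1: Discard zero differences. Original n = 13; n_eff = number of nonzero differences = 13.
Nonzero differences (with sign): -5, -6, -5, +3, +2, +1, +9, +5, -2, +8, +9, +3, +6
Step 2: Count signs: positive = 9, negative = 4.
Step 3: Under H0: P(positive) = 0.5, so the number of positives S ~ Bin(13, 0.5).
Step 4: Two-sided exact p-value = sum of Bin(13,0.5) probabilities at or below the observed probability = 0.266846.
Step 5: alpha = 0.1. fail to reject H0.

n_eff = 13, pos = 9, neg = 4, p = 0.266846, fail to reject H0.


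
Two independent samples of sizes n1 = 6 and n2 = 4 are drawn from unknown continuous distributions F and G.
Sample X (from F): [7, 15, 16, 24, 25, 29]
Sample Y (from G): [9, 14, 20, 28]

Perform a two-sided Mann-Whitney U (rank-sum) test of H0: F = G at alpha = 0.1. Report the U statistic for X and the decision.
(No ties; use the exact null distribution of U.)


Step 1: Combine and sort all 10 observations; assign midranks.
sorted (value, group): (7,X), (9,Y), (14,Y), (15,X), (16,X), (20,Y), (24,X), (25,X), (28,Y), (29,X)
ranks: 7->1, 9->2, 14->3, 15->4, 16->5, 20->6, 24->7, 25->8, 28->9, 29->10
Step 2: Rank sum for X: R1 = 1 + 4 + 5 + 7 + 8 + 10 = 35.
Step 3: U_X = R1 - n1(n1+1)/2 = 35 - 6*7/2 = 35 - 21 = 14.
       U_Y = n1*n2 - U_X = 24 - 14 = 10.
Step 4: No ties, so the exact null distribution of U (based on enumerating the C(10,6) = 210 equally likely rank assignments) gives the two-sided p-value.
Step 5: p-value = 0.761905; compare to alpha = 0.1. fail to reject H0.

U_X = 14, p = 0.761905, fail to reject H0 at alpha = 0.1.


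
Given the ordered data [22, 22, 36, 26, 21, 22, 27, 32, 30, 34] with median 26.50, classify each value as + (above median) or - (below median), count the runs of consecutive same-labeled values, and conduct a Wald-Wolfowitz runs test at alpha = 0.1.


Step 1: Compute median = 26.50; label A = above, B = below.
Labels in order: BBABBBAAAA  (n_A = 5, n_B = 5)
Step 2: Count runs R = 4.
Step 3: Under H0 (random ordering), E[R] = 2*n_A*n_B/(n_A+n_B) + 1 = 2*5*5/10 + 1 = 6.0000.
        Var[R] = 2*n_A*n_B*(2*n_A*n_B - n_A - n_B) / ((n_A+n_B)^2 * (n_A+n_B-1)) = 2000/900 = 2.2222.
        SD[R] = 1.4907.
Step 4: Continuity-corrected z = (R + 0.5 - E[R]) / SD[R] = (4 + 0.5 - 6.0000) / 1.4907 = -1.0062.
Step 5: Two-sided p-value via normal approximation = 2*(1 - Phi(|z|)) = 0.314305.
Step 6: alpha = 0.1. fail to reject H0.

R = 4, z = -1.0062, p = 0.314305, fail to reject H0.


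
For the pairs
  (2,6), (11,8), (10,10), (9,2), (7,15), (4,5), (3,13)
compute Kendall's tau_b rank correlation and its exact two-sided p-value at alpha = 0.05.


Step 1: Enumerate the 21 unordered pairs (i,j) with i<j and classify each by sign(x_j-x_i) * sign(y_j-y_i).
  (1,2):dx=+9,dy=+2->C; (1,3):dx=+8,dy=+4->C; (1,4):dx=+7,dy=-4->D; (1,5):dx=+5,dy=+9->C
  (1,6):dx=+2,dy=-1->D; (1,7):dx=+1,dy=+7->C; (2,3):dx=-1,dy=+2->D; (2,4):dx=-2,dy=-6->C
  (2,5):dx=-4,dy=+7->D; (2,6):dx=-7,dy=-3->C; (2,7):dx=-8,dy=+5->D; (3,4):dx=-1,dy=-8->C
  (3,5):dx=-3,dy=+5->D; (3,6):dx=-6,dy=-5->C; (3,7):dx=-7,dy=+3->D; (4,5):dx=-2,dy=+13->D
  (4,6):dx=-5,dy=+3->D; (4,7):dx=-6,dy=+11->D; (5,6):dx=-3,dy=-10->C; (5,7):dx=-4,dy=-2->C
  (6,7):dx=-1,dy=+8->D
Step 2: C = 10, D = 11, total pairs = 21.
Step 3: tau = (C - D)/(n(n-1)/2) = (10 - 11)/21 = -0.047619.
Step 4: Exact two-sided p-value (enumerate n! = 5040 permutations of y under H0): p = 1.000000.
Step 5: alpha = 0.05. fail to reject H0.

tau_b = -0.0476 (C=10, D=11), p = 1.000000, fail to reject H0.


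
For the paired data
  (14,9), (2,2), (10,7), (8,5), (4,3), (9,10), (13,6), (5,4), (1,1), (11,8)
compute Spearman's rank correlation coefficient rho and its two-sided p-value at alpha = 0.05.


Step 1: Rank x and y separately (midranks; no ties here).
rank(x): 14->10, 2->2, 10->7, 8->5, 4->3, 9->6, 13->9, 5->4, 1->1, 11->8
rank(y): 9->9, 2->2, 7->7, 5->5, 3->3, 10->10, 6->6, 4->4, 1->1, 8->8
Step 2: d_i = R_x(i) - R_y(i); compute d_i^2.
  (10-9)^2=1, (2-2)^2=0, (7-7)^2=0, (5-5)^2=0, (3-3)^2=0, (6-10)^2=16, (9-6)^2=9, (4-4)^2=0, (1-1)^2=0, (8-8)^2=0
sum(d^2) = 26.
Step 3: rho = 1 - 6*26 / (10*(10^2 - 1)) = 1 - 156/990 = 0.842424.
Step 4: Under H0, t = rho * sqrt((n-2)/(1-rho^2)) = 4.4222 ~ t(8).
Step 5: Two-sided p-value from the t-distribution with 8 df = 0.002220.
Step 6: alpha = 0.05. reject H0.

rho = 0.8424, p = 0.002220, reject H0 at alpha = 0.05.


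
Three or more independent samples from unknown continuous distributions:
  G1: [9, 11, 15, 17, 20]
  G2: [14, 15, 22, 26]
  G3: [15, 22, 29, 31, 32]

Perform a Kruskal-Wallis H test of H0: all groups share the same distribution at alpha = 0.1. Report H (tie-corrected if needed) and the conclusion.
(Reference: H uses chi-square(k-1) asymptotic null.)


Step 1: Combine all N = 14 observations and assign midranks.
sorted (value, group, rank): (9,G1,1), (11,G1,2), (14,G2,3), (15,G1,5), (15,G2,5), (15,G3,5), (17,G1,7), (20,G1,8), (22,G2,9.5), (22,G3,9.5), (26,G2,11), (29,G3,12), (31,G3,13), (32,G3,14)
Step 2: Sum ranks within each group.
R_1 = 23 (n_1 = 5)
R_2 = 28.5 (n_2 = 4)
R_3 = 53.5 (n_3 = 5)
Step 3: H = 12/(N(N+1)) * sum(R_i^2/n_i) - 3(N+1)
     = 12/(14*15) * (23^2/5 + 28.5^2/4 + 53.5^2/5) - 3*15
     = 0.057143 * 881.312 - 45
     = 5.360714.
Step 4: Ties present; correction factor C = 1 - 30/(14^3 - 14) = 0.989011. Corrected H = 5.360714 / 0.989011 = 5.420278.
Step 5: Under H0, H ~ chi^2(2); p-value = 0.066528.
Step 6: alpha = 0.1. reject H0.

H = 5.4203, df = 2, p = 0.066528, reject H0.


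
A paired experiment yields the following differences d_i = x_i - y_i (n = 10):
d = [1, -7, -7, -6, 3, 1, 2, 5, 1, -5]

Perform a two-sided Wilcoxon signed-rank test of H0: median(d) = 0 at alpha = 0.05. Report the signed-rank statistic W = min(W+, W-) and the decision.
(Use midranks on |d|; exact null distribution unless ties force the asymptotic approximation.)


Step 1: Drop any zero differences (none here) and take |d_i|.
|d| = [1, 7, 7, 6, 3, 1, 2, 5, 1, 5]
Step 2: Midrank |d_i| (ties get averaged ranks).
ranks: |1|->2, |7|->9.5, |7|->9.5, |6|->8, |3|->5, |1|->2, |2|->4, |5|->6.5, |1|->2, |5|->6.5
Step 3: Attach original signs; sum ranks with positive sign and with negative sign.
W+ = 2 + 5 + 2 + 4 + 6.5 + 2 = 21.5
W- = 9.5 + 9.5 + 8 + 6.5 = 33.5
(Check: W+ + W- = 55 should equal n(n+1)/2 = 55.)
Step 4: Test statistic W = min(W+, W-) = 21.5.
Step 5: Ties in |d|, so use the tie-corrected normal approximation.
        E[W] = n(n+1)/4 = 10*11/4 = 27.5.
        Tie groups: |d|=1 (t=3), |d|=5 (t=2), |d|=7 (t=2); sum(t^3 - t) = 36.
        Var[W] = n(n+1)(2n+1)/24 - sum(t^3-t)/48 = 2310/24 - 36/48 = 95.5.
        z = (W - E[W]) / sqrt(Var[W]) = (21.5 - 27.5) / 9.7724 = -0.6140.
        Two-sided p = 2*Phi(z) = 0.539233.
Step 6: alpha = 0.05. fail to reject H0.

W+ = 21.5, W- = 33.5, W = min = 21.5, p = 0.539233, fail to reject H0.


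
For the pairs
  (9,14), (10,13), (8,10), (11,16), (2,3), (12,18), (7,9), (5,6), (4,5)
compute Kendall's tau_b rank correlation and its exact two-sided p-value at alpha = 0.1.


Step 1: Enumerate the 36 unordered pairs (i,j) with i<j and classify each by sign(x_j-x_i) * sign(y_j-y_i).
  (1,2):dx=+1,dy=-1->D; (1,3):dx=-1,dy=-4->C; (1,4):dx=+2,dy=+2->C; (1,5):dx=-7,dy=-11->C
  (1,6):dx=+3,dy=+4->C; (1,7):dx=-2,dy=-5->C; (1,8):dx=-4,dy=-8->C; (1,9):dx=-5,dy=-9->C
  (2,3):dx=-2,dy=-3->C; (2,4):dx=+1,dy=+3->C; (2,5):dx=-8,dy=-10->C; (2,6):dx=+2,dy=+5->C
  (2,7):dx=-3,dy=-4->C; (2,8):dx=-5,dy=-7->C; (2,9):dx=-6,dy=-8->C; (3,4):dx=+3,dy=+6->C
  (3,5):dx=-6,dy=-7->C; (3,6):dx=+4,dy=+8->C; (3,7):dx=-1,dy=-1->C; (3,8):dx=-3,dy=-4->C
  (3,9):dx=-4,dy=-5->C; (4,5):dx=-9,dy=-13->C; (4,6):dx=+1,dy=+2->C; (4,7):dx=-4,dy=-7->C
  (4,8):dx=-6,dy=-10->C; (4,9):dx=-7,dy=-11->C; (5,6):dx=+10,dy=+15->C; (5,7):dx=+5,dy=+6->C
  (5,8):dx=+3,dy=+3->C; (5,9):dx=+2,dy=+2->C; (6,7):dx=-5,dy=-9->C; (6,8):dx=-7,dy=-12->C
  (6,9):dx=-8,dy=-13->C; (7,8):dx=-2,dy=-3->C; (7,9):dx=-3,dy=-4->C; (8,9):dx=-1,dy=-1->C
Step 2: C = 35, D = 1, total pairs = 36.
Step 3: tau = (C - D)/(n(n-1)/2) = (35 - 1)/36 = 0.944444.
Step 4: Exact two-sided p-value (enumerate n! = 362880 permutations of y under H0): p = 0.000050.
Step 5: alpha = 0.1. reject H0.

tau_b = 0.9444 (C=35, D=1), p = 0.000050, reject H0.


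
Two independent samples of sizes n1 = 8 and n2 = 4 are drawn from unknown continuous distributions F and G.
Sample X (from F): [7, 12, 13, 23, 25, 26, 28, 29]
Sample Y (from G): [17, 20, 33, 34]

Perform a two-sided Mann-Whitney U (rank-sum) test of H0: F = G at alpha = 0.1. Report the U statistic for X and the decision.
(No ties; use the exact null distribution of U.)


Step 1: Combine and sort all 12 observations; assign midranks.
sorted (value, group): (7,X), (12,X), (13,X), (17,Y), (20,Y), (23,X), (25,X), (26,X), (28,X), (29,X), (33,Y), (34,Y)
ranks: 7->1, 12->2, 13->3, 17->4, 20->5, 23->6, 25->7, 26->8, 28->9, 29->10, 33->11, 34->12
Step 2: Rank sum for X: R1 = 1 + 2 + 3 + 6 + 7 + 8 + 9 + 10 = 46.
Step 3: U_X = R1 - n1(n1+1)/2 = 46 - 8*9/2 = 46 - 36 = 10.
       U_Y = n1*n2 - U_X = 32 - 10 = 22.
Step 4: No ties, so the exact null distribution of U (based on enumerating the C(12,8) = 495 equally likely rank assignments) gives the two-sided p-value.
Step 5: p-value = 0.367677; compare to alpha = 0.1. fail to reject H0.

U_X = 10, p = 0.367677, fail to reject H0 at alpha = 0.1.


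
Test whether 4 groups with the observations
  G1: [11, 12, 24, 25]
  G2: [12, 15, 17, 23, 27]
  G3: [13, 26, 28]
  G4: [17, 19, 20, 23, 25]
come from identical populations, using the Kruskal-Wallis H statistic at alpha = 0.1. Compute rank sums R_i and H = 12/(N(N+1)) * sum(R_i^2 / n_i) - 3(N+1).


Step 1: Combine all N = 17 observations and assign midranks.
sorted (value, group, rank): (11,G1,1), (12,G1,2.5), (12,G2,2.5), (13,G3,4), (15,G2,5), (17,G2,6.5), (17,G4,6.5), (19,G4,8), (20,G4,9), (23,G2,10.5), (23,G4,10.5), (24,G1,12), (25,G1,13.5), (25,G4,13.5), (26,G3,15), (27,G2,16), (28,G3,17)
Step 2: Sum ranks within each group.
R_1 = 29 (n_1 = 4)
R_2 = 40.5 (n_2 = 5)
R_3 = 36 (n_3 = 3)
R_4 = 47.5 (n_4 = 5)
Step 3: H = 12/(N(N+1)) * sum(R_i^2/n_i) - 3(N+1)
     = 12/(17*18) * (29^2/4 + 40.5^2/5 + 36^2/3 + 47.5^2/5) - 3*18
     = 0.039216 * 1421.55 - 54
     = 1.747059.
Step 4: Ties present; correction factor C = 1 - 24/(17^3 - 17) = 0.995098. Corrected H = 1.747059 / 0.995098 = 1.755665.
Step 5: Under H0, H ~ chi^2(3); p-value = 0.624630.
Step 6: alpha = 0.1. fail to reject H0.

H = 1.7557, df = 3, p = 0.624630, fail to reject H0.


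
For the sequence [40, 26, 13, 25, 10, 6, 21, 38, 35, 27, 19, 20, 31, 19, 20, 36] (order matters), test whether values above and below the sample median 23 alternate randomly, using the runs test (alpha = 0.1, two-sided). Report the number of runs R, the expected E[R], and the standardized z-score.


Step 1: Compute median = 23; label A = above, B = below.
Labels in order: AABABBBAAABBABBA  (n_A = 8, n_B = 8)
Step 2: Count runs R = 9.
Step 3: Under H0 (random ordering), E[R] = 2*n_A*n_B/(n_A+n_B) + 1 = 2*8*8/16 + 1 = 9.0000.
        Var[R] = 2*n_A*n_B*(2*n_A*n_B - n_A - n_B) / ((n_A+n_B)^2 * (n_A+n_B-1)) = 14336/3840 = 3.7333.
        SD[R] = 1.9322.
Step 4: R = E[R], so z = 0 with no continuity correction.
Step 5: Two-sided p-value via normal approximation = 2*(1 - Phi(|z|)) = 1.000000.
Step 6: alpha = 0.1. fail to reject H0.

R = 9, z = 0.0000, p = 1.000000, fail to reject H0.


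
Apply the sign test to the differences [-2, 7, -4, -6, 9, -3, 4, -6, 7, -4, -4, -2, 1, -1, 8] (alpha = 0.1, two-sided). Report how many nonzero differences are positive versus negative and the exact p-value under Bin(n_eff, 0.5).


Step 1: Discard zero differences. Original n = 15; n_eff = number of nonzero differences = 15.
Nonzero differences (with sign): -2, +7, -4, -6, +9, -3, +4, -6, +7, -4, -4, -2, +1, -1, +8
Step 2: Count signs: positive = 6, negative = 9.
Step 3: Under H0: P(positive) = 0.5, so the number of positives S ~ Bin(15, 0.5).
Step 4: Two-sided exact p-value = sum of Bin(15,0.5) probabilities at or below the observed probability = 0.607239.
Step 5: alpha = 0.1. fail to reject H0.

n_eff = 15, pos = 6, neg = 9, p = 0.607239, fail to reject H0.


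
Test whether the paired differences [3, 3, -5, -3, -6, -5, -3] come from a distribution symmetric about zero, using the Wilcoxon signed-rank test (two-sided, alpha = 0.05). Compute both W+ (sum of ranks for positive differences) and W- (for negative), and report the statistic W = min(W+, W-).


Step 1: Drop any zero differences (none here) and take |d_i|.
|d| = [3, 3, 5, 3, 6, 5, 3]
Step 2: Midrank |d_i| (ties get averaged ranks).
ranks: |3|->2.5, |3|->2.5, |5|->5.5, |3|->2.5, |6|->7, |5|->5.5, |3|->2.5
Step 3: Attach original signs; sum ranks with positive sign and with negative sign.
W+ = 2.5 + 2.5 = 5
W- = 5.5 + 2.5 + 7 + 5.5 + 2.5 = 23
(Check: W+ + W- = 28 should equal n(n+1)/2 = 28.)
Step 4: Test statistic W = min(W+, W-) = 5.
Step 5: Ties in |d|, so use the tie-corrected normal approximation.
        E[W] = n(n+1)/4 = 7*8/4 = 14.
        Tie groups: |d|=3 (t=4), |d|=5 (t=2); sum(t^3 - t) = 66.
        Var[W] = n(n+1)(2n+1)/24 - sum(t^3-t)/48 = 840/24 - 66/48 = 33.625.
        z = (W - E[W]) / sqrt(Var[W]) = (5 - 14) / 5.7987 = -1.5521.
        Two-sided p = 2*Phi(z) = 0.120645.
Step 6: alpha = 0.05. fail to reject H0.

W+ = 5, W- = 23, W = min = 5, p = 0.120645, fail to reject H0.


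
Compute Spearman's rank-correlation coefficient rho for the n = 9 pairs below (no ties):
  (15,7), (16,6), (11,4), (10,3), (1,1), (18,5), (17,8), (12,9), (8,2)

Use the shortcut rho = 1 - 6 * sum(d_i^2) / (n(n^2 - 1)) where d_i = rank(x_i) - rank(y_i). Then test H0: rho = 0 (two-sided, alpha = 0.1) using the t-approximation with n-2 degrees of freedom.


Step 1: Rank x and y separately (midranks; no ties here).
rank(x): 15->6, 16->7, 11->4, 10->3, 1->1, 18->9, 17->8, 12->5, 8->2
rank(y): 7->7, 6->6, 4->4, 3->3, 1->1, 5->5, 8->8, 9->9, 2->2
Step 2: d_i = R_x(i) - R_y(i); compute d_i^2.
  (6-7)^2=1, (7-6)^2=1, (4-4)^2=0, (3-3)^2=0, (1-1)^2=0, (9-5)^2=16, (8-8)^2=0, (5-9)^2=16, (2-2)^2=0
sum(d^2) = 34.
Step 3: rho = 1 - 6*34 / (9*(9^2 - 1)) = 1 - 204/720 = 0.716667.
Step 4: Under H0, t = rho * sqrt((n-2)/(1-rho^2)) = 2.7188 ~ t(7).
Step 5: Two-sided p-value from the t-distribution with 7 df = 0.029818.
Step 6: alpha = 0.1. reject H0.

rho = 0.7167, p = 0.029818, reject H0 at alpha = 0.1.


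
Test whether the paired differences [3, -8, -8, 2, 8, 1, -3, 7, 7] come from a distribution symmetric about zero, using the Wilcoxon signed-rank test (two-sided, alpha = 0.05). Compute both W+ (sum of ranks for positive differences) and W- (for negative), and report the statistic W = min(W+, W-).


Step 1: Drop any zero differences (none here) and take |d_i|.
|d| = [3, 8, 8, 2, 8, 1, 3, 7, 7]
Step 2: Midrank |d_i| (ties get averaged ranks).
ranks: |3|->3.5, |8|->8, |8|->8, |2|->2, |8|->8, |1|->1, |3|->3.5, |7|->5.5, |7|->5.5
Step 3: Attach original signs; sum ranks with positive sign and with negative sign.
W+ = 3.5 + 2 + 8 + 1 + 5.5 + 5.5 = 25.5
W- = 8 + 8 + 3.5 = 19.5
(Check: W+ + W- = 45 should equal n(n+1)/2 = 45.)
Step 4: Test statistic W = min(W+, W-) = 19.5.
Step 5: Ties in |d|, so use the tie-corrected normal approximation.
        E[W] = n(n+1)/4 = 9*10/4 = 22.5.
        Tie groups: |d|=3 (t=2), |d|=7 (t=2), |d|=8 (t=3); sum(t^3 - t) = 36.
        Var[W] = n(n+1)(2n+1)/24 - sum(t^3-t)/48 = 1710/24 - 36/48 = 70.5.
        z = (W - E[W]) / sqrt(Var[W]) = (19.5 - 22.5) / 8.3964 = -0.3573.
        Two-sided p = 2*Phi(z) = 0.720871.
Step 6: alpha = 0.05. fail to reject H0.

W+ = 25.5, W- = 19.5, W = min = 19.5, p = 0.720871, fail to reject H0.


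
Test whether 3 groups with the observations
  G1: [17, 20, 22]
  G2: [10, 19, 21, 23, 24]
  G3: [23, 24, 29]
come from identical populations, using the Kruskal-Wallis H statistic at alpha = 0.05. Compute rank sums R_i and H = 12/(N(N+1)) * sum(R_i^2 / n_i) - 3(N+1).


Step 1: Combine all N = 11 observations and assign midranks.
sorted (value, group, rank): (10,G2,1), (17,G1,2), (19,G2,3), (20,G1,4), (21,G2,5), (22,G1,6), (23,G2,7.5), (23,G3,7.5), (24,G2,9.5), (24,G3,9.5), (29,G3,11)
Step 2: Sum ranks within each group.
R_1 = 12 (n_1 = 3)
R_2 = 26 (n_2 = 5)
R_3 = 28 (n_3 = 3)
Step 3: H = 12/(N(N+1)) * sum(R_i^2/n_i) - 3(N+1)
     = 12/(11*12) * (12^2/3 + 26^2/5 + 28^2/3) - 3*12
     = 0.090909 * 444.533 - 36
     = 4.412121.
Step 4: Ties present; correction factor C = 1 - 12/(11^3 - 11) = 0.990909. Corrected H = 4.412121 / 0.990909 = 4.452599.
Step 5: Under H0, H ~ chi^2(2); p-value = 0.107927.
Step 6: alpha = 0.05. fail to reject H0.

H = 4.4526, df = 2, p = 0.107927, fail to reject H0.


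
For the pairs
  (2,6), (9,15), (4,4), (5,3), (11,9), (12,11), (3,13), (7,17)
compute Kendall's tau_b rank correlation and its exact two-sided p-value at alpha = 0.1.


Step 1: Enumerate the 28 unordered pairs (i,j) with i<j and classify each by sign(x_j-x_i) * sign(y_j-y_i).
  (1,2):dx=+7,dy=+9->C; (1,3):dx=+2,dy=-2->D; (1,4):dx=+3,dy=-3->D; (1,5):dx=+9,dy=+3->C
  (1,6):dx=+10,dy=+5->C; (1,7):dx=+1,dy=+7->C; (1,8):dx=+5,dy=+11->C; (2,3):dx=-5,dy=-11->C
  (2,4):dx=-4,dy=-12->C; (2,5):dx=+2,dy=-6->D; (2,6):dx=+3,dy=-4->D; (2,7):dx=-6,dy=-2->C
  (2,8):dx=-2,dy=+2->D; (3,4):dx=+1,dy=-1->D; (3,5):dx=+7,dy=+5->C; (3,6):dx=+8,dy=+7->C
  (3,7):dx=-1,dy=+9->D; (3,8):dx=+3,dy=+13->C; (4,5):dx=+6,dy=+6->C; (4,6):dx=+7,dy=+8->C
  (4,7):dx=-2,dy=+10->D; (4,8):dx=+2,dy=+14->C; (5,6):dx=+1,dy=+2->C; (5,7):dx=-8,dy=+4->D
  (5,8):dx=-4,dy=+8->D; (6,7):dx=-9,dy=+2->D; (6,8):dx=-5,dy=+6->D; (7,8):dx=+4,dy=+4->C
Step 2: C = 16, D = 12, total pairs = 28.
Step 3: tau = (C - D)/(n(n-1)/2) = (16 - 12)/28 = 0.142857.
Step 4: Exact two-sided p-value (enumerate n! = 40320 permutations of y under H0): p = 0.719544.
Step 5: alpha = 0.1. fail to reject H0.

tau_b = 0.1429 (C=16, D=12), p = 0.719544, fail to reject H0.


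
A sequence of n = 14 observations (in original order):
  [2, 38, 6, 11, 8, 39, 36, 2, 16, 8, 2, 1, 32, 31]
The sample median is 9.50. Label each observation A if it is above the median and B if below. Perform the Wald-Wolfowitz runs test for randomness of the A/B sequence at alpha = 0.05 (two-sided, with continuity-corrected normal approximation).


Step 1: Compute median = 9.50; label A = above, B = below.
Labels in order: BABABAABABBBAA  (n_A = 7, n_B = 7)
Step 2: Count runs R = 10.
Step 3: Under H0 (random ordering), E[R] = 2*n_A*n_B/(n_A+n_B) + 1 = 2*7*7/14 + 1 = 8.0000.
        Var[R] = 2*n_A*n_B*(2*n_A*n_B - n_A - n_B) / ((n_A+n_B)^2 * (n_A+n_B-1)) = 8232/2548 = 3.2308.
        SD[R] = 1.7974.
Step 4: Continuity-corrected z = (R - 0.5 - E[R]) / SD[R] = (10 - 0.5 - 8.0000) / 1.7974 = 0.8345.
Step 5: Two-sided p-value via normal approximation = 2*(1 - Phi(|z|)) = 0.403986.
Step 6: alpha = 0.05. fail to reject H0.

R = 10, z = 0.8345, p = 0.403986, fail to reject H0.


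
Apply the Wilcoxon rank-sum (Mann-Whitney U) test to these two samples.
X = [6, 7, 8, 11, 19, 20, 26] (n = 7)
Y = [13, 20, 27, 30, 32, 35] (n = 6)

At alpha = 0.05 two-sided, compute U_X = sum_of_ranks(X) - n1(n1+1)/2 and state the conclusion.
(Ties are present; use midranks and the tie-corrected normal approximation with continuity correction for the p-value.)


Step 1: Combine and sort all 13 observations; assign midranks.
sorted (value, group): (6,X), (7,X), (8,X), (11,X), (13,Y), (19,X), (20,X), (20,Y), (26,X), (27,Y), (30,Y), (32,Y), (35,Y)
ranks: 6->1, 7->2, 8->3, 11->4, 13->5, 19->6, 20->7.5, 20->7.5, 26->9, 27->10, 30->11, 32->12, 35->13
Step 2: Rank sum for X: R1 = 1 + 2 + 3 + 4 + 6 + 7.5 + 9 = 32.5.
Step 3: U_X = R1 - n1(n1+1)/2 = 32.5 - 7*8/2 = 32.5 - 28 = 4.5.
       U_Y = n1*n2 - U_X = 42 - 4.5 = 37.5.
Step 4: Ties are present, so use the tie-corrected normal approximation (with continuity correction) for the p-value.
Step 5: p-value = 0.022087; compare to alpha = 0.05. reject H0.

U_X = 4.5, p = 0.022087, reject H0 at alpha = 0.05.


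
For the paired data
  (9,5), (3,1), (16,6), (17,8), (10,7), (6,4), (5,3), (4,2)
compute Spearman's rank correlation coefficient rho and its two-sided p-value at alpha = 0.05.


Step 1: Rank x and y separately (midranks; no ties here).
rank(x): 9->5, 3->1, 16->7, 17->8, 10->6, 6->4, 5->3, 4->2
rank(y): 5->5, 1->1, 6->6, 8->8, 7->7, 4->4, 3->3, 2->2
Step 2: d_i = R_x(i) - R_y(i); compute d_i^2.
  (5-5)^2=0, (1-1)^2=0, (7-6)^2=1, (8-8)^2=0, (6-7)^2=1, (4-4)^2=0, (3-3)^2=0, (2-2)^2=0
sum(d^2) = 2.
Step 3: rho = 1 - 6*2 / (8*(8^2 - 1)) = 1 - 12/504 = 0.976190.
Step 4: Under H0, t = rho * sqrt((n-2)/(1-rho^2)) = 11.0235 ~ t(6).
Step 5: Two-sided p-value from the t-distribution with 6 df = 0.000033.
Step 6: alpha = 0.05. reject H0.

rho = 0.9762, p = 0.000033, reject H0 at alpha = 0.05.


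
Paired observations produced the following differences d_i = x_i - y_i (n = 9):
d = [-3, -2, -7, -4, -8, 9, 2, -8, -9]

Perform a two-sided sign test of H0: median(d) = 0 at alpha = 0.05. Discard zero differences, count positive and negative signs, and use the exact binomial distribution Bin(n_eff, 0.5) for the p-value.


Step 1: Discard zero differences. Original n = 9; n_eff = number of nonzero differences = 9.
Nonzero differences (with sign): -3, -2, -7, -4, -8, +9, +2, -8, -9
Step 2: Count signs: positive = 2, negative = 7.
Step 3: Under H0: P(positive) = 0.5, so the number of positives S ~ Bin(9, 0.5).
Step 4: Two-sided exact p-value = sum of Bin(9,0.5) probabilities at or below the observed probability = 0.179688.
Step 5: alpha = 0.05. fail to reject H0.

n_eff = 9, pos = 2, neg = 7, p = 0.179688, fail to reject H0.


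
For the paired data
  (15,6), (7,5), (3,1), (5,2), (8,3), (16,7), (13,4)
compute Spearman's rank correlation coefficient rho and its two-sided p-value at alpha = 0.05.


Step 1: Rank x and y separately (midranks; no ties here).
rank(x): 15->6, 7->3, 3->1, 5->2, 8->4, 16->7, 13->5
rank(y): 6->6, 5->5, 1->1, 2->2, 3->3, 7->7, 4->4
Step 2: d_i = R_x(i) - R_y(i); compute d_i^2.
  (6-6)^2=0, (3-5)^2=4, (1-1)^2=0, (2-2)^2=0, (4-3)^2=1, (7-7)^2=0, (5-4)^2=1
sum(d^2) = 6.
Step 3: rho = 1 - 6*6 / (7*(7^2 - 1)) = 1 - 36/336 = 0.892857.
Step 4: Under H0, t = rho * sqrt((n-2)/(1-rho^2)) = 4.4333 ~ t(5).
Step 5: Two-sided p-value from the t-distribution with 5 df = 0.006807.
Step 6: alpha = 0.05. reject H0.

rho = 0.8929, p = 0.006807, reject H0 at alpha = 0.05.
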